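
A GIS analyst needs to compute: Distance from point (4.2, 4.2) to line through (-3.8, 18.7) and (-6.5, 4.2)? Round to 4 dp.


|cross product| = 155.15
|line direction| = sqrt(217.54) = 14.7492
Distance = 155.15/sqrt(217.54) = 10.5192

10.5192


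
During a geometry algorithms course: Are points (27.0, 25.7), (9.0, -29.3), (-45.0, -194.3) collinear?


Cross product: (9-27)*((-194.3)-25.7) - ((-29.3)-25.7)*((-45)-27)
= 0

Yes, collinear


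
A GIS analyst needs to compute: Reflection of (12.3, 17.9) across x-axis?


Reflection over x-axis: (x,y) -> (x,-y)
(12.3, 17.9) -> (12.3, -17.9)

(12.3, -17.9)


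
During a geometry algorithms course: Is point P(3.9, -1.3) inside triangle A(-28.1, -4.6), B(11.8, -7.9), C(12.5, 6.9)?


Cross products: AB x AP = 237.27, BC x BP = 121.54, CA x CP = 234.02
All same sign? yes

Yes, inside


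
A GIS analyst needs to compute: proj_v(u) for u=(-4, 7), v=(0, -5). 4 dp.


u.v = -35, |v| = sqrt(25) = 5
Scalar projection = u.v / |v| = -35 / sqrt(25) = -7

-7


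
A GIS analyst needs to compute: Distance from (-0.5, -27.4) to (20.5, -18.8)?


dx=21, dy=8.6
d^2 = 21^2 + 8.6^2 = 514.96
d = sqrt(514.96) = 22.6927

22.6927


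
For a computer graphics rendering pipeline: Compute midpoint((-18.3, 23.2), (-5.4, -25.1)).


M = (((-18.3)+(-5.4))/2, (23.2+(-25.1))/2)
= (-11.85, -0.95)

(-11.85, -0.95)


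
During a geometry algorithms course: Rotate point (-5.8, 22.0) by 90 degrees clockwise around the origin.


90° CW: (x,y) -> (y, -x)
(-5.8,22) -> (22, 5.8)

(22, 5.8)


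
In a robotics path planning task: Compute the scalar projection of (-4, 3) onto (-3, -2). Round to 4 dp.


u.v = 6, |v| = sqrt(13) = 3.6056
Scalar projection = u.v / |v| = 6 / sqrt(13) = 1.6641

1.6641


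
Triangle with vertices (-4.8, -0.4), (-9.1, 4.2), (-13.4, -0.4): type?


Side lengths squared: AB^2=39.65, BC^2=39.65, CA^2=73.96
Sorted: [39.65, 39.65, 73.96]
By sides: Isosceles, By angles: Acute

Isosceles, Acute


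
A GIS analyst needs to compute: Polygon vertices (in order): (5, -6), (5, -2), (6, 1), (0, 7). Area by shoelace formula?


Shoelace sum: (5*(-2) - 5*(-6)) + (5*1 - 6*(-2)) + (6*7 - 0*1) + (0*(-6) - 5*7)
= 44
Area = |44|/2 = 22

22


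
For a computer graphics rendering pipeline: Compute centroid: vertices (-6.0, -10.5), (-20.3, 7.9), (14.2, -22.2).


Centroid = ((x_A+x_B+x_C)/3, (y_A+y_B+y_C)/3)
= (((-6)+(-20.3)+14.2)/3, ((-10.5)+7.9+(-22.2))/3)
= (-4.0333, -8.2667)

(-4.0333, -8.2667)


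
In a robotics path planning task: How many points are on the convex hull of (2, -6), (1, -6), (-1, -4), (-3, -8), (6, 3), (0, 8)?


Convex hull vertices (CCW): (-3, -8), (2, -6), (6, 3), (0, 8)
Count = 4

4


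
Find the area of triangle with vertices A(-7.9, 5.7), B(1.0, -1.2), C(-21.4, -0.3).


Area = |x_A(y_B-y_C) + x_B(y_C-y_A) + x_C(y_A-y_B)|/2
= |7.11 + (-6) + (-147.66)|/2
= 146.55/2 = 73.275

73.275


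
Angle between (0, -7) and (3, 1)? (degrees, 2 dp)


u.v = -7, |u| = sqrt(49) = 7, |v| = sqrt(10) = 3.1623
cos(theta) = u.v/(|u||v|) = -7/sqrt(490) = -0.316228
theta = acos(-0.316228) = 108.43 degrees

108.43 degrees


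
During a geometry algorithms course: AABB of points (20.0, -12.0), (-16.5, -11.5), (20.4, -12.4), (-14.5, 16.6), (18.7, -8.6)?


x range: [-16.5, 20.4]
y range: [-12.4, 16.6]
Bounding box: (-16.5,-12.4) to (20.4,16.6)

(-16.5,-12.4) to (20.4,16.6)


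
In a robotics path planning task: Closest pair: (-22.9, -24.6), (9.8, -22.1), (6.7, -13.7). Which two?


d(P0,P1) = 32.7954, d(P0,P2) = 31.5431, d(P1,P2) = 8.9538
Closest: P1 and P2

Closest pair: (9.8, -22.1) and (6.7, -13.7), distance = 8.9538


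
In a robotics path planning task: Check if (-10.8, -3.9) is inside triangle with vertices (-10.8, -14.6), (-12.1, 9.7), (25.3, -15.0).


Cross products: AB x AP = -13.91, BC x BP = -476.53, CA x CP = -386.27
All same sign? yes

Yes, inside


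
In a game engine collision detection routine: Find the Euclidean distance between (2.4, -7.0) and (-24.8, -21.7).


dx=-27.2, dy=-14.7
d^2 = (-27.2)^2 + (-14.7)^2 = 955.93
d = sqrt(955.93) = 30.9181

30.9181


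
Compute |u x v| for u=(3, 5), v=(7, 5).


|u x v| = |3*5 - 5*7|
= |15 - 35| = 20

20


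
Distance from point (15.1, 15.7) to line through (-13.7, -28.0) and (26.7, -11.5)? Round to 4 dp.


|cross product| = 1290.28
|line direction| = sqrt(1904.41) = 43.6395
Distance = 1290.28/sqrt(1904.41) = 29.5668

29.5668


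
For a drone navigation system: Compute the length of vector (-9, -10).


|u| = sqrt((-9)^2 + (-10)^2) = sqrt(181) = 13.4536

13.4536


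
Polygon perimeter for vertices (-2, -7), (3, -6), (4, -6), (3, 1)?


Sides: (-2, -7)->(3, -6): sqrt(26) = 5.09902, (3, -6)->(4, -6): sqrt(1) = 1, (4, -6)->(3, 1): sqrt(50) = 7.071068, (3, 1)->(-2, -7): sqrt(89) = 9.433981
Sum = 22.604069
Perimeter = 22.6041

22.6041


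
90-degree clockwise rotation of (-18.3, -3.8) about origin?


90° CW: (x,y) -> (y, -x)
(-18.3,-3.8) -> (-3.8, 18.3)

(-3.8, 18.3)


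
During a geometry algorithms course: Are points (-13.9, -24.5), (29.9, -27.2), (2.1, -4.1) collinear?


Cross product: (29.9-(-13.9))*((-4.1)-(-24.5)) - ((-27.2)-(-24.5))*(2.1-(-13.9))
= 936.72

No, not collinear


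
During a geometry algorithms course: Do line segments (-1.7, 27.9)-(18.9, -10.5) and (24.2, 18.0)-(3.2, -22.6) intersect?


Cross products: d1=-1259.44, d2=383.32, d3=790.62, d4=-852.14
d1*d2 < 0 and d3*d4 < 0? yes

Yes, they intersect


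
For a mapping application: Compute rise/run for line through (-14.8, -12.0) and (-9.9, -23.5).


slope = (y2-y1)/(x2-x1) = ((-23.5)-(-12))/((-9.9)-(-14.8)) = (-11.5)/4.9 = -2.3469

-2.3469


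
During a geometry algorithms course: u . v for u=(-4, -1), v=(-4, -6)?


u . v = u_x*v_x + u_y*v_y = (-4)*(-4) + (-1)*(-6)
= 16 + 6 = 22

22


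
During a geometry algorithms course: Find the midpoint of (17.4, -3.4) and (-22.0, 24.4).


M = ((17.4+(-22))/2, ((-3.4)+24.4)/2)
= (-2.3, 10.5)

(-2.3, 10.5)


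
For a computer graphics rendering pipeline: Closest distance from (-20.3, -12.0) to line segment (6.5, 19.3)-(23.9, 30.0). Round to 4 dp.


Project P onto AB: t = 0 (clamped to [0,1])
Closest point on segment: (6.5, 19.3)
Distance: 41.2059

41.2059


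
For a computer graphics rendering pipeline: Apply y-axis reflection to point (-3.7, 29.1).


Reflection over y-axis: (x,y) -> (-x,y)
(-3.7, 29.1) -> (3.7, 29.1)

(3.7, 29.1)


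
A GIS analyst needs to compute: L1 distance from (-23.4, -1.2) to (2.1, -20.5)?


|(-23.4)-2.1| + |(-1.2)-(-20.5)| = 25.5 + 19.3 = 44.8

44.8


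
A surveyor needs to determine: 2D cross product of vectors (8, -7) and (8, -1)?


u x v = u_x*v_y - u_y*v_x = 8*(-1) - (-7)*8
= (-8) - (-56) = 48

48


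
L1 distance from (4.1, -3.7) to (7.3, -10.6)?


|4.1-7.3| + |(-3.7)-(-10.6)| = 3.2 + 6.9 = 10.1

10.1


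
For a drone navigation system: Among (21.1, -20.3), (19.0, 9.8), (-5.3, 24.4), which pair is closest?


d(P0,P1) = 30.1732, d(P0,P2) = 51.9139, d(P1,P2) = 28.3487
Closest: P1 and P2

Closest pair: (19.0, 9.8) and (-5.3, 24.4), distance = 28.3487


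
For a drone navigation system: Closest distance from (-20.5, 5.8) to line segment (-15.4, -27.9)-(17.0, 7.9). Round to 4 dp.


Project P onto AB: t = 0.4466 (clamped to [0,1])
Closest point on segment: (-0.9299, -11.9115)
Distance: 26.3948

26.3948


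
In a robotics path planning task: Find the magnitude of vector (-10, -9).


|u| = sqrt((-10)^2 + (-9)^2) = sqrt(181) = 13.4536

13.4536


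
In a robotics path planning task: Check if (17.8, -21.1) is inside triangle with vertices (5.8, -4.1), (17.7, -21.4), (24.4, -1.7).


Cross products: AB x AP = 5.3, BC x BP = 0.04, CA x CP = 345
All same sign? yes

Yes, inside


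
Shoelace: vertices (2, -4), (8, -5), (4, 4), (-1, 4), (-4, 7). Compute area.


Shoelace sum: (2*(-5) - 8*(-4)) + (8*4 - 4*(-5)) + (4*4 - (-1)*4) + ((-1)*7 - (-4)*4) + ((-4)*(-4) - 2*7)
= 105
Area = |105|/2 = 52.5

52.5


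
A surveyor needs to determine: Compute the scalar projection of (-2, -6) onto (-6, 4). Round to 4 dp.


u.v = -12, |v| = sqrt(52) = 7.2111
Scalar projection = u.v / |v| = -12 / sqrt(52) = -1.6641

-1.6641


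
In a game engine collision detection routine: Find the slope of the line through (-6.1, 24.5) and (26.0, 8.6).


slope = (y2-y1)/(x2-x1) = (8.6-24.5)/(26-(-6.1)) = (-15.9)/32.1 = -0.4953

-0.4953


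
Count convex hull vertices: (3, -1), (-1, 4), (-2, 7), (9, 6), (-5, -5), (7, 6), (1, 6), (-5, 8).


Convex hull vertices (CCW): (-5, -5), (3, -1), (9, 6), (-5, 8)
Count = 4

4


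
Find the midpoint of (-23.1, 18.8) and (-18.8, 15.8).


M = (((-23.1)+(-18.8))/2, (18.8+15.8)/2)
= (-20.95, 17.3)

(-20.95, 17.3)


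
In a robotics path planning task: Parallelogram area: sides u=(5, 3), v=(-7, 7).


|u x v| = |5*7 - 3*(-7)|
= |35 - (-21)| = 56

56


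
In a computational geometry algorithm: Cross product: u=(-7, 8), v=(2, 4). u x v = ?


u x v = u_x*v_y - u_y*v_x = (-7)*4 - 8*2
= (-28) - 16 = -44

-44


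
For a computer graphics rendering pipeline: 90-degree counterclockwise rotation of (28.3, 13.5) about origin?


90° CCW: (x,y) -> (-y, x)
(28.3,13.5) -> (-13.5, 28.3)

(-13.5, 28.3)


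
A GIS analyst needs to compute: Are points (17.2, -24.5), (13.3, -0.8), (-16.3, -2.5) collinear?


Cross product: (13.3-17.2)*((-2.5)-(-24.5)) - ((-0.8)-(-24.5))*((-16.3)-17.2)
= 708.15

No, not collinear


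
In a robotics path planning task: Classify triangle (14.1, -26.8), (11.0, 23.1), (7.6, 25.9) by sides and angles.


Side lengths squared: AB^2=2499.62, BC^2=19.4, CA^2=2819.54
Sorted: [19.4, 2499.62, 2819.54]
By sides: Scalene, By angles: Obtuse

Scalene, Obtuse


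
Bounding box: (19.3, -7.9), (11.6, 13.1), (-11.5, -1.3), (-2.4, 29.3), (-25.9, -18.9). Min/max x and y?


x range: [-25.9, 19.3]
y range: [-18.9, 29.3]
Bounding box: (-25.9,-18.9) to (19.3,29.3)

(-25.9,-18.9) to (19.3,29.3)


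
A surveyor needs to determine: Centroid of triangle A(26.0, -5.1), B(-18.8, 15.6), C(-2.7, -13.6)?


Centroid = ((x_A+x_B+x_C)/3, (y_A+y_B+y_C)/3)
= ((26+(-18.8)+(-2.7))/3, ((-5.1)+15.6+(-13.6))/3)
= (1.5, -1.0333)

(1.5, -1.0333)


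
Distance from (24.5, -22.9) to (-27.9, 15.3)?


dx=-52.4, dy=38.2
d^2 = (-52.4)^2 + 38.2^2 = 4205
d = sqrt(4205) = 64.846

64.846


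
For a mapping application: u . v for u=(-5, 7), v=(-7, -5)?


u . v = u_x*v_x + u_y*v_y = (-5)*(-7) + 7*(-5)
= 35 + (-35) = 0

0


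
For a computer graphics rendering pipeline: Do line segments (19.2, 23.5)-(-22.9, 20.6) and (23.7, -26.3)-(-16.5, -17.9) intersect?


Cross products: d1=-1964.16, d2=-1493.94, d3=2109.63, d4=1639.41
d1*d2 < 0 and d3*d4 < 0? no

No, they don't intersect


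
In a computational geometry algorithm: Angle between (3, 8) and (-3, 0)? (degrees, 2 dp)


u.v = -9, |u| = sqrt(73) = 8.544, |v| = sqrt(9) = 3
cos(theta) = u.v/(|u||v|) = -9/sqrt(657) = -0.351123
theta = acos(-0.351123) = 110.56 degrees

110.56 degrees


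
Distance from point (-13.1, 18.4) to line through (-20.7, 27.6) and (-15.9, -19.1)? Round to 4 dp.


|cross product| = 310.76
|line direction| = sqrt(2203.93) = 46.946
Distance = 310.76/sqrt(2203.93) = 6.6195

6.6195


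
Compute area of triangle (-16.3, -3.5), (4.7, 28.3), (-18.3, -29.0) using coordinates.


Area = |x_A(y_B-y_C) + x_B(y_C-y_A) + x_C(y_A-y_B)|/2
= |(-933.99) + (-119.85) + 581.94|/2
= 471.9/2 = 235.95

235.95


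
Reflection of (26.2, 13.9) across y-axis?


Reflection over y-axis: (x,y) -> (-x,y)
(26.2, 13.9) -> (-26.2, 13.9)

(-26.2, 13.9)


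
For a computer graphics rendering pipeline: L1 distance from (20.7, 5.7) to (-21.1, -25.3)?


|20.7-(-21.1)| + |5.7-(-25.3)| = 41.8 + 31 = 72.8

72.8


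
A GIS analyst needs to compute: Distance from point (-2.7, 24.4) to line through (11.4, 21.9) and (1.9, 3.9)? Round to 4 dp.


|cross product| = 277.55
|line direction| = sqrt(414.25) = 20.3531
Distance = 277.55/sqrt(414.25) = 13.6367

13.6367


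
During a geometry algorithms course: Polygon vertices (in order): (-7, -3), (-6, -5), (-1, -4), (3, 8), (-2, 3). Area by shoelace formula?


Shoelace sum: ((-7)*(-5) - (-6)*(-3)) + ((-6)*(-4) - (-1)*(-5)) + ((-1)*8 - 3*(-4)) + (3*3 - (-2)*8) + ((-2)*(-3) - (-7)*3)
= 92
Area = |92|/2 = 46

46


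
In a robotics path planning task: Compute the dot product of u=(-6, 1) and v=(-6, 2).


u . v = u_x*v_x + u_y*v_y = (-6)*(-6) + 1*2
= 36 + 2 = 38

38


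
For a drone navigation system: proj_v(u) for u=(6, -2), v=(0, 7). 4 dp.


u.v = -14, |v| = sqrt(49) = 7
Scalar projection = u.v / |v| = -14 / sqrt(49) = -2

-2


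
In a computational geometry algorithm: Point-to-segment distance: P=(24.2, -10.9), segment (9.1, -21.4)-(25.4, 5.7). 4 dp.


Project P onto AB: t = 0.5306 (clamped to [0,1])
Closest point on segment: (17.7492, -7.02)
Distance: 7.5277

7.5277


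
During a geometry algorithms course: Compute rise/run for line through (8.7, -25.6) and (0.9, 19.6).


slope = (y2-y1)/(x2-x1) = (19.6-(-25.6))/(0.9-8.7) = 45.2/(-7.8) = -5.7949

-5.7949


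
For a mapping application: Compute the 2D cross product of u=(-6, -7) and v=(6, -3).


u x v = u_x*v_y - u_y*v_x = (-6)*(-3) - (-7)*6
= 18 - (-42) = 60

60


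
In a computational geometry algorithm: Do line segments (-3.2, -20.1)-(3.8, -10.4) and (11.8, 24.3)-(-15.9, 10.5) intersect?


Cross products: d1=1022.88, d2=850.79, d3=165.3, d4=337.39
d1*d2 < 0 and d3*d4 < 0? no

No, they don't intersect


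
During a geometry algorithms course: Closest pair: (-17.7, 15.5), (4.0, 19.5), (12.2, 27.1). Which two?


d(P0,P1) = 22.0656, d(P0,P2) = 32.0713, d(P1,P2) = 11.1803
Closest: P1 and P2

Closest pair: (4.0, 19.5) and (12.2, 27.1), distance = 11.1803


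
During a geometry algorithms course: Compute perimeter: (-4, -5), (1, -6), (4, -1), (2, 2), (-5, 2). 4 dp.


Sides: (-4, -5)->(1, -6): sqrt(26) = 5.09902, (1, -6)->(4, -1): sqrt(34) = 5.830952, (4, -1)->(2, 2): sqrt(13) = 3.605551, (2, 2)->(-5, 2): sqrt(49) = 7, (-5, 2)->(-4, -5): sqrt(50) = 7.071068
Sum = 28.606591
Perimeter = 28.6066

28.6066


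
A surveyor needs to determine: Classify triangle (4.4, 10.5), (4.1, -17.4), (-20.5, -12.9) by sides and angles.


Side lengths squared: AB^2=778.5, BC^2=625.41, CA^2=1167.57
Sorted: [625.41, 778.5, 1167.57]
By sides: Scalene, By angles: Acute

Scalene, Acute


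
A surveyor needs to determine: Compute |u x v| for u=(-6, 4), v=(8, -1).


|u x v| = |(-6)*(-1) - 4*8|
= |6 - 32| = 26

26


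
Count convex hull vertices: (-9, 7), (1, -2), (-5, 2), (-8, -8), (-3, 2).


Convex hull vertices (CCW): (-9, 7), (-8, -8), (1, -2), (-3, 2)
Count = 4

4


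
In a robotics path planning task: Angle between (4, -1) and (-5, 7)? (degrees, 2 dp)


u.v = -27, |u| = sqrt(17) = 4.1231, |v| = sqrt(74) = 8.6023
cos(theta) = u.v/(|u||v|) = -27/sqrt(1258) = -0.761243
theta = acos(-0.761243) = 139.57 degrees

139.57 degrees


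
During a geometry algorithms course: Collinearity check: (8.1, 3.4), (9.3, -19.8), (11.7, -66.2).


Cross product: (9.3-8.1)*((-66.2)-3.4) - ((-19.8)-3.4)*(11.7-8.1)
= 0

Yes, collinear


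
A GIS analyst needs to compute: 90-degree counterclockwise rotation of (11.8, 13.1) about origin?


90° CCW: (x,y) -> (-y, x)
(11.8,13.1) -> (-13.1, 11.8)

(-13.1, 11.8)


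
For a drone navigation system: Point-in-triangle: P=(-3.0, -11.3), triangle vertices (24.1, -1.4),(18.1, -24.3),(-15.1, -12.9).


Cross products: AB x AP = -561.19, BC x BP = -191.06, CA x CP = -76.43
All same sign? yes

Yes, inside


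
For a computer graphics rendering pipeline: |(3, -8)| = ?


|u| = sqrt(3^2 + (-8)^2) = sqrt(73) = 8.544

8.544


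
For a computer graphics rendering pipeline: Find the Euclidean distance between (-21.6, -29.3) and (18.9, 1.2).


dx=40.5, dy=30.5
d^2 = 40.5^2 + 30.5^2 = 2570.5
d = sqrt(2570.5) = 50.7001

50.7001


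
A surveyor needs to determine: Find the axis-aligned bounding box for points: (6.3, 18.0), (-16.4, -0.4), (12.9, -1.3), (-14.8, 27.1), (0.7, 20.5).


x range: [-16.4, 12.9]
y range: [-1.3, 27.1]
Bounding box: (-16.4,-1.3) to (12.9,27.1)

(-16.4,-1.3) to (12.9,27.1)


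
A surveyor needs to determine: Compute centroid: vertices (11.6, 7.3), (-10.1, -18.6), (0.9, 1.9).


Centroid = ((x_A+x_B+x_C)/3, (y_A+y_B+y_C)/3)
= ((11.6+(-10.1)+0.9)/3, (7.3+(-18.6)+1.9)/3)
= (0.8, -3.1333)

(0.8, -3.1333)


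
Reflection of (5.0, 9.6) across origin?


Reflection over origin: (x,y) -> (-x,-y)
(5, 9.6) -> (-5, -9.6)

(-5, -9.6)


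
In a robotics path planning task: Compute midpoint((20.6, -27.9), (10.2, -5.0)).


M = ((20.6+10.2)/2, ((-27.9)+(-5))/2)
= (15.4, -16.45)

(15.4, -16.45)


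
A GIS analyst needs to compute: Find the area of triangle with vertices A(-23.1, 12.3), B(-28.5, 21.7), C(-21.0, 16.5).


Area = |x_A(y_B-y_C) + x_B(y_C-y_A) + x_C(y_A-y_B)|/2
= |(-120.12) + (-119.7) + 197.4|/2
= 42.42/2 = 21.21

21.21


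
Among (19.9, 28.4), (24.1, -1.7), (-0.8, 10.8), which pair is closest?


d(P0,P1) = 30.3916, d(P0,P2) = 27.1708, d(P1,P2) = 27.8614
Closest: P0 and P2

Closest pair: (19.9, 28.4) and (-0.8, 10.8), distance = 27.1708


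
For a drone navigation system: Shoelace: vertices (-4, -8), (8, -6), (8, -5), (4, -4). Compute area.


Shoelace sum: ((-4)*(-6) - 8*(-8)) + (8*(-5) - 8*(-6)) + (8*(-4) - 4*(-5)) + (4*(-8) - (-4)*(-4))
= 36
Area = |36|/2 = 18

18


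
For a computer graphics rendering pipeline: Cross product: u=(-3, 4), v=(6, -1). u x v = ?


u x v = u_x*v_y - u_y*v_x = (-3)*(-1) - 4*6
= 3 - 24 = -21

-21


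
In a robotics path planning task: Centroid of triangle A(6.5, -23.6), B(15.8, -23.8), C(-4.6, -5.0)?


Centroid = ((x_A+x_B+x_C)/3, (y_A+y_B+y_C)/3)
= ((6.5+15.8+(-4.6))/3, ((-23.6)+(-23.8)+(-5))/3)
= (5.9, -17.4667)

(5.9, -17.4667)


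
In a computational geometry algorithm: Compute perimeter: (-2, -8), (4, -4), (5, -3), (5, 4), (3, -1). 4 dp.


Sides: (-2, -8)->(4, -4): sqrt(52) = 7.211103, (4, -4)->(5, -3): sqrt(2) = 1.414214, (5, -3)->(5, 4): sqrt(49) = 7, (5, 4)->(3, -1): sqrt(29) = 5.385165, (3, -1)->(-2, -8): sqrt(74) = 8.602325
Sum = 29.612807
Perimeter = 29.6128

29.6128


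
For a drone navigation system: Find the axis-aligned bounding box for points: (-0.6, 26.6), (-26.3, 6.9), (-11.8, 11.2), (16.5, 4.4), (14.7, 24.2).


x range: [-26.3, 16.5]
y range: [4.4, 26.6]
Bounding box: (-26.3,4.4) to (16.5,26.6)

(-26.3,4.4) to (16.5,26.6)


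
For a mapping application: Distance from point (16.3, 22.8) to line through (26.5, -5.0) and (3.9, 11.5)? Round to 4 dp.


|cross product| = 459.98
|line direction| = sqrt(783.01) = 27.9823
Distance = 459.98/sqrt(783.01) = 16.4382

16.4382


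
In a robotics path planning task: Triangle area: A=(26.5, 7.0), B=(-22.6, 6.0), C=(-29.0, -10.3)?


Area = |x_A(y_B-y_C) + x_B(y_C-y_A) + x_C(y_A-y_B)|/2
= |431.95 + 390.98 + (-29)|/2
= 793.93/2 = 396.965

396.965


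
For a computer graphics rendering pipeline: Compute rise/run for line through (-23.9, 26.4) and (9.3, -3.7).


slope = (y2-y1)/(x2-x1) = ((-3.7)-26.4)/(9.3-(-23.9)) = (-30.1)/33.2 = -0.9066

-0.9066


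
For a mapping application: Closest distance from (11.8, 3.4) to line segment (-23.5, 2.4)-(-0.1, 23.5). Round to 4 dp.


Project P onto AB: t = 0.8533 (clamped to [0,1])
Closest point on segment: (-3.533, 20.4044)
Distance: 22.8965

22.8965


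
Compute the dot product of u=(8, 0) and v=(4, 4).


u . v = u_x*v_x + u_y*v_y = 8*4 + 0*4
= 32 + 0 = 32

32


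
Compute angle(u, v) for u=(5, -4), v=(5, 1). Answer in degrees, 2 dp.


u.v = 21, |u| = sqrt(41) = 6.4031, |v| = sqrt(26) = 5.099
cos(theta) = u.v/(|u||v|) = 21/sqrt(1066) = 0.643192
theta = acos(0.643192) = 49.97 degrees

49.97 degrees


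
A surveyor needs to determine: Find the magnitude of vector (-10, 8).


|u| = sqrt((-10)^2 + 8^2) = sqrt(164) = 12.8062

12.8062


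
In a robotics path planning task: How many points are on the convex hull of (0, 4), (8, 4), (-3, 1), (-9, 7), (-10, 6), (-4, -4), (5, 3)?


Convex hull vertices (CCW): (-10, 6), (-4, -4), (8, 4), (-9, 7)
Count = 4

4


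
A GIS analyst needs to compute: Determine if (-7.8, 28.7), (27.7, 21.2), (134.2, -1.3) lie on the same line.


Cross product: (27.7-(-7.8))*((-1.3)-28.7) - (21.2-28.7)*(134.2-(-7.8))
= 0

Yes, collinear


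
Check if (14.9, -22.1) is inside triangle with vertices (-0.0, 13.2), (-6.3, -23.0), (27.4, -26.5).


Cross products: AB x AP = 761.77, BC x BP = 104.53, CA x CP = 375.69
All same sign? yes

Yes, inside


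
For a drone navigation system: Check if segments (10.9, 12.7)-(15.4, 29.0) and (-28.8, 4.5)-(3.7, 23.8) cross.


Cross products: d1=-499.71, d2=-56.81, d3=610.21, d4=167.31
d1*d2 < 0 and d3*d4 < 0? no

No, they don't intersect


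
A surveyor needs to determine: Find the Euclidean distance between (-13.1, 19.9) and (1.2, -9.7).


dx=14.3, dy=-29.6
d^2 = 14.3^2 + (-29.6)^2 = 1080.65
d = sqrt(1080.65) = 32.8732

32.8732


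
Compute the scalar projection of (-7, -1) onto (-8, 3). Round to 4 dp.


u.v = 53, |v| = sqrt(73) = 8.544
Scalar projection = u.v / |v| = 53 / sqrt(73) = 6.2032

6.2032


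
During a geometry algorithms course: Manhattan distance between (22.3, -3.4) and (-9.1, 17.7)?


|22.3-(-9.1)| + |(-3.4)-17.7| = 31.4 + 21.1 = 52.5

52.5


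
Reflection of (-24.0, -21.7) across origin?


Reflection over origin: (x,y) -> (-x,-y)
(-24, -21.7) -> (24, 21.7)

(24, 21.7)


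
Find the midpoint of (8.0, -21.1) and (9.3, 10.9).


M = ((8+9.3)/2, ((-21.1)+10.9)/2)
= (8.65, -5.1)

(8.65, -5.1)


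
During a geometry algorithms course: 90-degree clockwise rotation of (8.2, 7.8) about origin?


90° CW: (x,y) -> (y, -x)
(8.2,7.8) -> (7.8, -8.2)

(7.8, -8.2)


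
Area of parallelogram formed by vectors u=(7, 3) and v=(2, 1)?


|u x v| = |7*1 - 3*2|
= |7 - 6| = 1

1


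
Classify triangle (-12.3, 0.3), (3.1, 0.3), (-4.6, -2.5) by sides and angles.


Side lengths squared: AB^2=237.16, BC^2=67.13, CA^2=67.13
Sorted: [67.13, 67.13, 237.16]
By sides: Isosceles, By angles: Obtuse

Isosceles, Obtuse


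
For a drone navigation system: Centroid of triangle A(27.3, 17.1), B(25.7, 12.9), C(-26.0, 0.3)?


Centroid = ((x_A+x_B+x_C)/3, (y_A+y_B+y_C)/3)
= ((27.3+25.7+(-26))/3, (17.1+12.9+0.3)/3)
= (9, 10.1)

(9, 10.1)


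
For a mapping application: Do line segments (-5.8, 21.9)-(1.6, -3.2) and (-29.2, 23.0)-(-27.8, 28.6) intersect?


Cross products: d1=-132.58, d2=-209.16, d3=-579.2, d4=-502.62
d1*d2 < 0 and d3*d4 < 0? no

No, they don't intersect


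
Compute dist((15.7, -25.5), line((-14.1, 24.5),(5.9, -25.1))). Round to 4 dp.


|cross product| = 478.08
|line direction| = sqrt(2860.16) = 53.4805
Distance = 478.08/sqrt(2860.16) = 8.9393

8.9393


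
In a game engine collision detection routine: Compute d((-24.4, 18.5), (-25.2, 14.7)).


dx=-0.8, dy=-3.8
d^2 = (-0.8)^2 + (-3.8)^2 = 15.08
d = sqrt(15.08) = 3.8833

3.8833


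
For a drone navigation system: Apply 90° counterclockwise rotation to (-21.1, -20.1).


90° CCW: (x,y) -> (-y, x)
(-21.1,-20.1) -> (20.1, -21.1)

(20.1, -21.1)


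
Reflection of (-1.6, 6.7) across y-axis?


Reflection over y-axis: (x,y) -> (-x,y)
(-1.6, 6.7) -> (1.6, 6.7)

(1.6, 6.7)


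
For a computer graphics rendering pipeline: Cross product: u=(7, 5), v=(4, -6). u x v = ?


u x v = u_x*v_y - u_y*v_x = 7*(-6) - 5*4
= (-42) - 20 = -62

-62


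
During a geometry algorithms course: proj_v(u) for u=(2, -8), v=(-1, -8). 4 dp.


u.v = 62, |v| = sqrt(65) = 8.0623
Scalar projection = u.v / |v| = 62 / sqrt(65) = 7.6902

7.6902


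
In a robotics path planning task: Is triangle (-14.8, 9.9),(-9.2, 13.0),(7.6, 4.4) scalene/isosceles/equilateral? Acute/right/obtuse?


Side lengths squared: AB^2=40.97, BC^2=356.2, CA^2=532.01
Sorted: [40.97, 356.2, 532.01]
By sides: Scalene, By angles: Obtuse

Scalene, Obtuse


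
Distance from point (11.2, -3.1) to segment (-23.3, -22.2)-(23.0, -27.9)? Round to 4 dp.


Project P onto AB: t = 0.684 (clamped to [0,1])
Closest point on segment: (8.3686, -26.0987)
Distance: 23.1724

23.1724


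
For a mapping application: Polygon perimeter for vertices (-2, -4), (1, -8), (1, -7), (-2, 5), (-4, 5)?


Sides: (-2, -4)->(1, -8): sqrt(25) = 5, (1, -8)->(1, -7): sqrt(1) = 1, (1, -7)->(-2, 5): sqrt(153) = 12.369317, (-2, 5)->(-4, 5): sqrt(4) = 2, (-4, 5)->(-2, -4): sqrt(85) = 9.219544
Sum = 29.588861
Perimeter = 29.5889

29.5889


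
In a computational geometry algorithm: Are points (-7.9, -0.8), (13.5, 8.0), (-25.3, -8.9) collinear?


Cross product: (13.5-(-7.9))*((-8.9)-(-0.8)) - (8-(-0.8))*((-25.3)-(-7.9))
= -20.22

No, not collinear


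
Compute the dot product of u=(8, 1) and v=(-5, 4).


u . v = u_x*v_x + u_y*v_y = 8*(-5) + 1*4
= (-40) + 4 = -36

-36


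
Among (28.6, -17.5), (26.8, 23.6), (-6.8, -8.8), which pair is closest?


d(P0,P1) = 41.1394, d(P0,P2) = 36.4534, d(P1,P2) = 46.6768
Closest: P0 and P2

Closest pair: (28.6, -17.5) and (-6.8, -8.8), distance = 36.4534


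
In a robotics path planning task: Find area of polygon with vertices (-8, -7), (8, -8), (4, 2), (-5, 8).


Shoelace sum: ((-8)*(-8) - 8*(-7)) + (8*2 - 4*(-8)) + (4*8 - (-5)*2) + ((-5)*(-7) - (-8)*8)
= 309
Area = |309|/2 = 154.5

154.5


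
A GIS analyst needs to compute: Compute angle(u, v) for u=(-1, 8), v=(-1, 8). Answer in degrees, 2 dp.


u.v = 65, |u| = sqrt(65) = 8.0623, |v| = sqrt(65) = 8.0623
cos(theta) = u.v/(|u||v|) = 65/sqrt(4225) = 1
theta = acos(1) = 0 degrees

0 degrees


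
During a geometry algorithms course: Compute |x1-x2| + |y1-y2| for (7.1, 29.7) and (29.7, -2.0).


|7.1-29.7| + |29.7-(-2)| = 22.6 + 31.7 = 54.3

54.3


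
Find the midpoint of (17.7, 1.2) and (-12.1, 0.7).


M = ((17.7+(-12.1))/2, (1.2+0.7)/2)
= (2.8, 0.95)

(2.8, 0.95)


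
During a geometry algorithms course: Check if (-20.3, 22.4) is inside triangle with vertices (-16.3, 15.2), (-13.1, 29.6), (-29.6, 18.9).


Cross products: AB x AP = 80.64, BC x BP = 41.76, CA x CP = 80.96
All same sign? yes

Yes, inside


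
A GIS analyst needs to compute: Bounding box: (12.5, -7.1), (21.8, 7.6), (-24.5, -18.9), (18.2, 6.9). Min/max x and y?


x range: [-24.5, 21.8]
y range: [-18.9, 7.6]
Bounding box: (-24.5,-18.9) to (21.8,7.6)

(-24.5,-18.9) to (21.8,7.6)


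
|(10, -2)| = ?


|u| = sqrt(10^2 + (-2)^2) = sqrt(104) = 10.198

10.198


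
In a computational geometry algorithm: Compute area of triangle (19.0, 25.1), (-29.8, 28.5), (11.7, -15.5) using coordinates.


Area = |x_A(y_B-y_C) + x_B(y_C-y_A) + x_C(y_A-y_B)|/2
= |836 + 1209.88 + (-39.78)|/2
= 2006.1/2 = 1003.05

1003.05


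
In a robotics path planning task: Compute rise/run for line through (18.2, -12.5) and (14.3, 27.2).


slope = (y2-y1)/(x2-x1) = (27.2-(-12.5))/(14.3-18.2) = 39.7/(-3.9) = -10.1795

-10.1795


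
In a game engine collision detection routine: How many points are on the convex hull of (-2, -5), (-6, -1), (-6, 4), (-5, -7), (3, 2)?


Convex hull vertices (CCW): (-6, -1), (-5, -7), (-2, -5), (3, 2), (-6, 4)
Count = 5

5


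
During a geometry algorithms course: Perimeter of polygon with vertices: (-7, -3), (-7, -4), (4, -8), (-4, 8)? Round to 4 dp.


Sides: (-7, -3)->(-7, -4): sqrt(1) = 1, (-7, -4)->(4, -8): sqrt(137) = 11.7047, (4, -8)->(-4, 8): sqrt(320) = 17.888544, (-4, 8)->(-7, -3): sqrt(130) = 11.401754
Sum = 41.994998
Perimeter = 41.995

41.995


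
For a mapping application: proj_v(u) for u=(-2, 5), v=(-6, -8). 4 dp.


u.v = -28, |v| = sqrt(100) = 10
Scalar projection = u.v / |v| = -28 / sqrt(100) = -2.8

-2.8


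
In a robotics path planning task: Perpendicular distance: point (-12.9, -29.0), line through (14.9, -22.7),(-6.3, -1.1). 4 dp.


|cross product| = 734.04
|line direction| = sqrt(916) = 30.2655
Distance = 734.04/sqrt(916) = 24.2534

24.2534


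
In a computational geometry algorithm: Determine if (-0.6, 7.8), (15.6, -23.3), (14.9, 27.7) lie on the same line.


Cross product: (15.6-(-0.6))*(27.7-7.8) - ((-23.3)-7.8)*(14.9-(-0.6))
= 804.43

No, not collinear


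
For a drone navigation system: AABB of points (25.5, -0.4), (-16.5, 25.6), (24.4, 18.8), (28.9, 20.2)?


x range: [-16.5, 28.9]
y range: [-0.4, 25.6]
Bounding box: (-16.5,-0.4) to (28.9,25.6)

(-16.5,-0.4) to (28.9,25.6)


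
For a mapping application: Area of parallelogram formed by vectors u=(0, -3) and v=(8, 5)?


|u x v| = |0*5 - (-3)*8|
= |0 - (-24)| = 24

24


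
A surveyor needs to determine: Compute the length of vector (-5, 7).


|u| = sqrt((-5)^2 + 7^2) = sqrt(74) = 8.6023

8.6023


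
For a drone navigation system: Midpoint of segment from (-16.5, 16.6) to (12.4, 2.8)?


M = (((-16.5)+12.4)/2, (16.6+2.8)/2)
= (-2.05, 9.7)

(-2.05, 9.7)


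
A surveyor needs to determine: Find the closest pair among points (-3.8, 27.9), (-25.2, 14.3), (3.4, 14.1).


d(P0,P1) = 25.3559, d(P0,P2) = 15.5653, d(P1,P2) = 28.6007
Closest: P0 and P2

Closest pair: (-3.8, 27.9) and (3.4, 14.1), distance = 15.5653


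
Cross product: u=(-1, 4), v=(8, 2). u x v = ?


u x v = u_x*v_y - u_y*v_x = (-1)*2 - 4*8
= (-2) - 32 = -34

-34


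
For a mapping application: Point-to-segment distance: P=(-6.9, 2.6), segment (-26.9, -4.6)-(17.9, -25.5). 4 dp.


Project P onto AB: t = 0.3051 (clamped to [0,1])
Closest point on segment: (-13.2333, -10.9757)
Distance: 14.9804

14.9804


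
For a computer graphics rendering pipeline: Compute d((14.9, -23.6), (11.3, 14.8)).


dx=-3.6, dy=38.4
d^2 = (-3.6)^2 + 38.4^2 = 1487.52
d = sqrt(1487.52) = 38.5684

38.5684


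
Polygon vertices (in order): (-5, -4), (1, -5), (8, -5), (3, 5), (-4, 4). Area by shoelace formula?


Shoelace sum: ((-5)*(-5) - 1*(-4)) + (1*(-5) - 8*(-5)) + (8*5 - 3*(-5)) + (3*4 - (-4)*5) + ((-4)*(-4) - (-5)*4)
= 187
Area = |187|/2 = 93.5

93.5


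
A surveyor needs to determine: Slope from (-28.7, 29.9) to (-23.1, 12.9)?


slope = (y2-y1)/(x2-x1) = (12.9-29.9)/((-23.1)-(-28.7)) = (-17)/5.6 = -3.0357

-3.0357


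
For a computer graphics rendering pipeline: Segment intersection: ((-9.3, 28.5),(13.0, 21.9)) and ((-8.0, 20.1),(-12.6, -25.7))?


Cross products: d1=-98.18, d2=953.52, d3=-178.74, d4=-1230.44
d1*d2 < 0 and d3*d4 < 0? no

No, they don't intersect


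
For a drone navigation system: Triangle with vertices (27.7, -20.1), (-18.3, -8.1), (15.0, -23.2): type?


Side lengths squared: AB^2=2260, BC^2=1336.9, CA^2=170.9
Sorted: [170.9, 1336.9, 2260]
By sides: Scalene, By angles: Obtuse

Scalene, Obtuse


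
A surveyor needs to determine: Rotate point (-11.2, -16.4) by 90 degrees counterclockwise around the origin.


90° CCW: (x,y) -> (-y, x)
(-11.2,-16.4) -> (16.4, -11.2)

(16.4, -11.2)


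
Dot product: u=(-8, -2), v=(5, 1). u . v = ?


u . v = u_x*v_x + u_y*v_y = (-8)*5 + (-2)*1
= (-40) + (-2) = -42

-42


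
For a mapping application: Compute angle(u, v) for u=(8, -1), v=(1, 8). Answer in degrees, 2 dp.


u.v = 0, |u| = sqrt(65) = 8.0623, |v| = sqrt(65) = 8.0623
cos(theta) = u.v/(|u||v|) = 0/sqrt(4225) = 0
theta = acos(0) = 90 degrees

90 degrees


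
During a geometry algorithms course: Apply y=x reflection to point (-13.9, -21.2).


Reflection over y=x: (x,y) -> (y,x)
(-13.9, -21.2) -> (-21.2, -13.9)

(-21.2, -13.9)


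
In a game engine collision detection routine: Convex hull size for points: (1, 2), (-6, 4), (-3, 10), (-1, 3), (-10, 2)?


Convex hull vertices (CCW): (-10, 2), (1, 2), (-3, 10)
Count = 3

3


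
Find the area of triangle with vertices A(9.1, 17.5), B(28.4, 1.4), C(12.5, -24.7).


Area = |x_A(y_B-y_C) + x_B(y_C-y_A) + x_C(y_A-y_B)|/2
= |237.51 + (-1198.48) + 201.25|/2
= 759.72/2 = 379.86

379.86


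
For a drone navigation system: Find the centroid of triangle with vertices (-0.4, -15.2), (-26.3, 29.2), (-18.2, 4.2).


Centroid = ((x_A+x_B+x_C)/3, (y_A+y_B+y_C)/3)
= (((-0.4)+(-26.3)+(-18.2))/3, ((-15.2)+29.2+4.2)/3)
= (-14.9667, 6.0667)

(-14.9667, 6.0667)


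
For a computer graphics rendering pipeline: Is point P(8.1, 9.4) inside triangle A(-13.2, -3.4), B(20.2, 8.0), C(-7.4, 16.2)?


Cross products: AB x AP = 184.7, BC x BP = 60.58, CA x CP = 343.24
All same sign? yes

Yes, inside


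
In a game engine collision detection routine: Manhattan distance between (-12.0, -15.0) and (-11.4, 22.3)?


|(-12)-(-11.4)| + |(-15)-22.3| = 0.6 + 37.3 = 37.9

37.9


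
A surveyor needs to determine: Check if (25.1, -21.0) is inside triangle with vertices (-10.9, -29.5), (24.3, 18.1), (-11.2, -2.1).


Cross products: AB x AP = -1414.4, BC x BP = 1404.21, CA x CP = 988.95
All same sign? no

No, outside


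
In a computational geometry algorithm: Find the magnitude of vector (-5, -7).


|u| = sqrt((-5)^2 + (-7)^2) = sqrt(74) = 8.6023

8.6023


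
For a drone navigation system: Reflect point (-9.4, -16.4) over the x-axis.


Reflection over x-axis: (x,y) -> (x,-y)
(-9.4, -16.4) -> (-9.4, 16.4)

(-9.4, 16.4)


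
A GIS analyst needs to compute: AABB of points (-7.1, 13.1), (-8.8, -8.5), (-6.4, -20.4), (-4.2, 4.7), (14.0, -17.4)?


x range: [-8.8, 14]
y range: [-20.4, 13.1]
Bounding box: (-8.8,-20.4) to (14,13.1)

(-8.8,-20.4) to (14,13.1)


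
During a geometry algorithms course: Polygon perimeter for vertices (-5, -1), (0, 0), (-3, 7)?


Sides: (-5, -1)->(0, 0): sqrt(26) = 5.09902, (0, 0)->(-3, 7): sqrt(58) = 7.615773, (-3, 7)->(-5, -1): sqrt(68) = 8.246211
Sum = 20.961004
Perimeter = 20.961

20.961


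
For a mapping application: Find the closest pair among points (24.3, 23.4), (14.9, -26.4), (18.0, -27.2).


d(P0,P1) = 50.6794, d(P0,P2) = 50.9907, d(P1,P2) = 3.2016
Closest: P1 and P2

Closest pair: (14.9, -26.4) and (18.0, -27.2), distance = 3.2016


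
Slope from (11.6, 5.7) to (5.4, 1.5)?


slope = (y2-y1)/(x2-x1) = (1.5-5.7)/(5.4-11.6) = (-4.2)/(-6.2) = 0.6774

0.6774


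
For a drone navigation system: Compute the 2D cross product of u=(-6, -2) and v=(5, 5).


u x v = u_x*v_y - u_y*v_x = (-6)*5 - (-2)*5
= (-30) - (-10) = -20

-20


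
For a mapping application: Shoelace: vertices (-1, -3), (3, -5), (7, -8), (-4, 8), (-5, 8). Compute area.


Shoelace sum: ((-1)*(-5) - 3*(-3)) + (3*(-8) - 7*(-5)) + (7*8 - (-4)*(-8)) + ((-4)*8 - (-5)*8) + ((-5)*(-3) - (-1)*8)
= 80
Area = |80|/2 = 40

40


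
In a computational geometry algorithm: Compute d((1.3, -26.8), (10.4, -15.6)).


dx=9.1, dy=11.2
d^2 = 9.1^2 + 11.2^2 = 208.25
d = sqrt(208.25) = 14.4309

14.4309


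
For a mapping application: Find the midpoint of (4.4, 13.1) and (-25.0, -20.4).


M = ((4.4+(-25))/2, (13.1+(-20.4))/2)
= (-10.3, -3.65)

(-10.3, -3.65)


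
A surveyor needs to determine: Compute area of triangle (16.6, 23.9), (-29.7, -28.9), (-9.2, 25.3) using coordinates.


Area = |x_A(y_B-y_C) + x_B(y_C-y_A) + x_C(y_A-y_B)|/2
= |(-899.72) + (-41.58) + (-485.76)|/2
= 1427.06/2 = 713.53

713.53


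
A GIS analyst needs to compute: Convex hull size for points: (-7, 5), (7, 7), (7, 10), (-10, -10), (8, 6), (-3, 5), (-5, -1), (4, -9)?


Convex hull vertices (CCW): (-10, -10), (4, -9), (8, 6), (7, 10), (-7, 5)
Count = 5

5


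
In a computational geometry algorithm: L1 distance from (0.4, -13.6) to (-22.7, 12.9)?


|0.4-(-22.7)| + |(-13.6)-12.9| = 23.1 + 26.5 = 49.6

49.6


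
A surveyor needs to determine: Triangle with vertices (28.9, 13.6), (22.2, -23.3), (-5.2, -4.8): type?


Side lengths squared: AB^2=1406.5, BC^2=1093.01, CA^2=1501.37
Sorted: [1093.01, 1406.5, 1501.37]
By sides: Scalene, By angles: Acute

Scalene, Acute


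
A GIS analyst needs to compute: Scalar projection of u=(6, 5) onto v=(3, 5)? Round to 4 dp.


u.v = 43, |v| = sqrt(34) = 5.831
Scalar projection = u.v / |v| = 43 / sqrt(34) = 7.3744

7.3744


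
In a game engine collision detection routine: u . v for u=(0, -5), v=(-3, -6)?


u . v = u_x*v_x + u_y*v_y = 0*(-3) + (-5)*(-6)
= 0 + 30 = 30

30


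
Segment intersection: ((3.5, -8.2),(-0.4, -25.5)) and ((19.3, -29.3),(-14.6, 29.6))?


Cross products: d1=215.33, d2=1031.51, d3=355.63, d4=-460.55
d1*d2 < 0 and d3*d4 < 0? no

No, they don't intersect


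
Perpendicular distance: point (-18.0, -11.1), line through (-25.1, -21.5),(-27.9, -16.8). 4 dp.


|cross product| = 62.49
|line direction| = sqrt(29.93) = 5.4708
Distance = 62.49/sqrt(29.93) = 11.4224

11.4224


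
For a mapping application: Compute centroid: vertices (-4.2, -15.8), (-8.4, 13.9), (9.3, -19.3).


Centroid = ((x_A+x_B+x_C)/3, (y_A+y_B+y_C)/3)
= (((-4.2)+(-8.4)+9.3)/3, ((-15.8)+13.9+(-19.3))/3)
= (-1.1, -7.0667)

(-1.1, -7.0667)


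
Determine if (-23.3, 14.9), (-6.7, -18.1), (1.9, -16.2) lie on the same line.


Cross product: ((-6.7)-(-23.3))*((-16.2)-14.9) - ((-18.1)-14.9)*(1.9-(-23.3))
= 315.34

No, not collinear


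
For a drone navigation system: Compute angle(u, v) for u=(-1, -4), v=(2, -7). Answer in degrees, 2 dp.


u.v = 26, |u| = sqrt(17) = 4.1231, |v| = sqrt(53) = 7.2801
cos(theta) = u.v/(|u||v|) = 26/sqrt(901) = 0.866186
theta = acos(0.866186) = 29.98 degrees

29.98 degrees


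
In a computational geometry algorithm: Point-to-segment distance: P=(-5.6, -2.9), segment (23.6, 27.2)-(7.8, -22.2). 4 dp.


Project P onto AB: t = 0.7243 (clamped to [0,1])
Closest point on segment: (12.1565, -8.5792)
Distance: 18.6426

18.6426


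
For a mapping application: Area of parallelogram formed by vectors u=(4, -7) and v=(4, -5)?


|u x v| = |4*(-5) - (-7)*4|
= |(-20) - (-28)| = 8

8


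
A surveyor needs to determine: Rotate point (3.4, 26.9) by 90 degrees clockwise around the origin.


90° CW: (x,y) -> (y, -x)
(3.4,26.9) -> (26.9, -3.4)

(26.9, -3.4)


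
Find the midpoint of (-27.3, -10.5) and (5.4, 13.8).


M = (((-27.3)+5.4)/2, ((-10.5)+13.8)/2)
= (-10.95, 1.65)

(-10.95, 1.65)


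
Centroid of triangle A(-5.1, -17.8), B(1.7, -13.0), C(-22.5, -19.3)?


Centroid = ((x_A+x_B+x_C)/3, (y_A+y_B+y_C)/3)
= (((-5.1)+1.7+(-22.5))/3, ((-17.8)+(-13)+(-19.3))/3)
= (-8.6333, -16.7)

(-8.6333, -16.7)


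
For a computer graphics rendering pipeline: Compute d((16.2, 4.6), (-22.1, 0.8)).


dx=-38.3, dy=-3.8
d^2 = (-38.3)^2 + (-3.8)^2 = 1481.33
d = sqrt(1481.33) = 38.4881

38.4881


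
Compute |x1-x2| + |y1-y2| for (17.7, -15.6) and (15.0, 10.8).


|17.7-15| + |(-15.6)-10.8| = 2.7 + 26.4 = 29.1

29.1


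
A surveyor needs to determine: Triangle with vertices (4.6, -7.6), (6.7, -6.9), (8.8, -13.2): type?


Side lengths squared: AB^2=4.9, BC^2=44.1, CA^2=49
Sorted: [4.9, 44.1, 49]
By sides: Scalene, By angles: Right

Scalene, Right


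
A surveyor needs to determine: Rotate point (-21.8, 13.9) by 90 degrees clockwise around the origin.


90° CW: (x,y) -> (y, -x)
(-21.8,13.9) -> (13.9, 21.8)

(13.9, 21.8)


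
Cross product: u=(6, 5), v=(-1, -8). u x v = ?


u x v = u_x*v_y - u_y*v_x = 6*(-8) - 5*(-1)
= (-48) - (-5) = -43

-43


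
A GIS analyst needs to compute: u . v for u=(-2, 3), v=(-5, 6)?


u . v = u_x*v_x + u_y*v_y = (-2)*(-5) + 3*6
= 10 + 18 = 28

28


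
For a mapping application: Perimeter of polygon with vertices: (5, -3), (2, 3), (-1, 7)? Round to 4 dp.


Sides: (5, -3)->(2, 3): sqrt(45) = 6.708204, (2, 3)->(-1, 7): sqrt(25) = 5, (-1, 7)->(5, -3): sqrt(136) = 11.661904
Sum = 23.370108
Perimeter = 23.3701

23.3701


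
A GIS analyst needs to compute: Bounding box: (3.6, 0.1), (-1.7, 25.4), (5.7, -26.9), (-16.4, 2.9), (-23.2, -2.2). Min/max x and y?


x range: [-23.2, 5.7]
y range: [-26.9, 25.4]
Bounding box: (-23.2,-26.9) to (5.7,25.4)

(-23.2,-26.9) to (5.7,25.4)
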